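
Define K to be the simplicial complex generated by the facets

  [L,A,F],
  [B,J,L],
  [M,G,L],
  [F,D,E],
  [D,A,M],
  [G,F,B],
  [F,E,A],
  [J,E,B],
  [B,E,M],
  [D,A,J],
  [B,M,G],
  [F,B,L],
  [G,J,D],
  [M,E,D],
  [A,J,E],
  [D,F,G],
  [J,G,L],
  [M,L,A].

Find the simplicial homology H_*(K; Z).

Order the vertices as A < B < D < E < F < G < J < L < M. Listing each simplex with vertices in this order, K has dimension 2 with simplices:

  0-simplices (9): A, B, D, E, F, G, J, L, M
  1-simplices (27): AD, AE, AF, AJ, AL, AM, BE, BF, BG, BJ, BL, BM, DE, DF, DG, DJ, DM, EF, EJ, EM, FG, FL, GJ, GL, GM, JL, LM
  2-simplices (18): ADJ, ADM, AEF, AEJ, AFL, ALM, BEJ, BEM, BFG, BFL, BGM, BJL, DEF, DEM, DFG, DGJ, GJL, GLM

so the chain groups are C_0 ≅ Z^9, C_1 ≅ Z^27, C_2 ≅ Z^18.

∂_1: C_1 → C_0 maps an edge to its endpoints' difference, ∂[p,q] = q − p. For instance
  ∂AD = D − A.
As a 9×27 matrix over Z this has rank 8, with invariant factors (1,1,1,1,1,1,1,1).

Boundary ∂_2: C_2 → C_1 sends each 2-simplex [p,q,r] to [q,r] − [p,r] + [p,q]. For instance
  ∂ADJ = DJ − AJ + AD,
  ∂BFG = FG − BG + BF.
The resulting 27×18 matrix has rank 18, and its Smith normal form has invariant factors (1,1,1,1,1,1,1,1,1,1,1,1,1,1,1,1,1,2).

Now H_k = ker ∂_k / im ∂_{k+1}, so:

  H_0: rank C_0 − rank ∂_1 = 9 − 8 = 1, and the invariant factors of ∂_1 are all 1, so H_0 = Z.
  H_1: rank ker ∂_1 − rank ∂_2 = (27 − 8) − 18 = 1, and ∂_2 has invariant factor 2 > 1, so H_1 = Z ⊕ Z_2.
  H_2: rank ker ∂_2 − rank ∂_3 = (18 − 18) − 0 = 0, and there is no ∂_3, so H_2 = 0.

H_0 ≅ Z,  H_1 ≅ Z ⊕ Z_2,  H_2 = 0.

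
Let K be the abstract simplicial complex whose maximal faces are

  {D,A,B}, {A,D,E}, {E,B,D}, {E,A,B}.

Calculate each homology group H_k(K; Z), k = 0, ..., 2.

H_0 ≅ Z,  H_1 = 0,  H_2 ≅ Z.

Order the vertices as A < B < D < E. Listing each simplex with vertices in this order, K has dimension 2 with simplices:

  0-simplices (4): A, B, D, E
  1-simplices (6): AB, AD, AE, BD, BE, DE
  2-simplices (4): ABD, ABE, ADE, BDE

Hence C_0 ≅ Z^4, C_1 ≅ Z^6, C_2 ≅ Z^4.

∂_1: C_1 → C_0 maps an edge to its endpoints' difference, ∂[p,q] = q − p.
The resulting 4×6 matrix has rank 3, and its Smith normal form has invariant factors (1,1,1).

Boundary ∂_2: C_2 → C_1 acts by ∂[p,q,r] = [q,r] − [p,r] + [p,q]. For instance
  ∂BDE = DE − BE + BD,
  ∂ADE = DE − AE + AD.
As a 6×4 matrix over Z this has rank 3, with invariant factors (1,1,1).

From H_k ≅ ker(∂_k) / im(∂_{k+1}) we obtain:

  H_0: rank C_0 − rank ∂_1 = 4 − 3 = 1, and the invariant factors of ∂_1 are all 1, so H_0 ≅ Z.
  H_1: rank ker ∂_1 − rank ∂_2 = (6 − 3) − 3 = 0, and the invariant factors of ∂_2 are all 1, so H_1 ≅ 0.
  H_2: rank ker ∂_2 − rank ∂_3 = (4 − 3) − 0 = 1, and there is no ∂_3, so H_2 ≅ Z.

As a check, the Euler characteristic is 4 − 6 + 4 = 2, which agrees with 1 − 0 + 1 = 2.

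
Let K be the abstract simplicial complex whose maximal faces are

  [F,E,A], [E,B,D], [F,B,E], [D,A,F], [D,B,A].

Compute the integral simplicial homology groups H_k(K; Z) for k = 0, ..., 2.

H_0 ≅ Z,  H_1 ≅ Z,  H_2 = 0.

Order the vertices as A < B < D < E < F. Listing each simplex with vertices in this order, K has dimension 2 with simplices:

  0-simplices (5): A, B, D, E, F
  1-simplices (10): AB, AD, AE, AF, BD, BE, BF, DE, DF, EF
  2-simplices (5): ABD, ADF, AEF, BDE, BEF

Hence C_0 ≅ Z^5, C_1 ≅ Z^10, C_2 ≅ Z^5.

Boundary ∂_1: C_1 → C_0 is given by ∂[p,q] = [q] − [p].
The resulting 5×10 matrix has rank 4, and its Smith normal form has invariant factors (1,1,1,1).

The boundary map ∂_2: C_2 → C_1 maps a triangle to the signed sum of its edges. For instance
  ∂AEF = EF − AF + AE,
  ∂BEF = EF − BF + BE.
The 10×5 boundary matrix has rank 5 and Smith normal form diag(1,1,1,1,1).

From H_k ≅ ker(∂_k) / im(∂_{k+1}) we obtain:

  H_0: rank C_0 − rank ∂_1 = 5 − 4 = 1, and the invariant factors of ∂_1 are all 1, so H_0 = Z.
  H_1: rank ker ∂_1 − rank ∂_2 = (10 − 4) − 5 = 1, and the invariant factors of ∂_2 are all 1, so H_1 = Z.
  H_2: rank ker ∂_2 − rank ∂_3 = (5 − 5) − 0 = 0, and there is no ∂_3, so H_2 = 0.

(K is a triangulation of the Möbius band.)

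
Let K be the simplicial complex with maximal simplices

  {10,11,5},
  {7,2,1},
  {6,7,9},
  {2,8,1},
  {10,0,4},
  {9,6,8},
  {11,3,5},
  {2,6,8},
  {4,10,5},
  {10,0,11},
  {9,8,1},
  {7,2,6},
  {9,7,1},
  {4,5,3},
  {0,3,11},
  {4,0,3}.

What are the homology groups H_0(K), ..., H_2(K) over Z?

K has 12 vertices, 24 edges, 16 triangles.
rank ∂_0 = 0, rank ∂_1 = 10 ⇒ b_0 = 12 − 0 − 10 = 2; all invariant factors of ∂_1 are 1 so no torsion. So H_0 = Z^2.
rank ∂_1 = 10, rank ∂_2 = 14 ⇒ b_1 = 24 − 10 − 14 = 0; all invariant factors of ∂_2 are 1 so no torsion. So H_1 = 0.
rank ∂_2 = 14, rank ∂_3 = 0 ⇒ b_2 = 16 − 14 − 0 = 2. So H_2 = Z^2.

H_0 = Z^2,  H_1 = 0,  H_2 = Z^2.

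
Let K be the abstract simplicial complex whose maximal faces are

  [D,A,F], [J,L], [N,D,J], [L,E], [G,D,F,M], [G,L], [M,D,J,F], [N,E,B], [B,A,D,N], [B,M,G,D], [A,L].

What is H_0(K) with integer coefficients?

Take the total order A < B < D < E < F < G < J < L < M < N on the vertex set. Then K (dimension 3) consists of the simplices:

  0-simplices (10): A, B, D, E, F, G, J, L, M, N
  1-simplices (25): AB, AD, AF, AL, AN, BD, BE, BG, BM, BN, DF, DG, DJ, DM, DN, EL, EN, FG, FJ, FM, GL, GM, JL, JM, JN
  2-simplices (17): ABD, ABN, ADF, ADN, BDG, BDM, BDN, BEN, BGM, DFG, DFJ, DFM, DGM, DJM, DJN, FGM, FJM
  3-simplices (4): ABDN, BDGM, DFGM, DFJM

so the chain groups are C_0 ≅ Z^10, C_1 ≅ Z^25, C_2 ≅ Z^17, C_3 ≅ Z^4.

The boundary map ∂_1: C_1 → C_0 sends each edge [p,q] (with p < q) to q − p. For instance
  ∂EL = L − E.
The resulting 10×25 matrix has rank 9, and its Smith normal form has invariant factors (1,1,1,1,1,1,1,1,1).

The boundary map ∂_2: C_2 → C_1 acts by ∂[p,q,r] = [q,r] − [p,r] + [p,q]. For instance
  ∂BEN = EN − BN + BE,
  ∂ABN = BN − AN + AB.
This gives a 25×17 integer matrix of rank 13; reducing to Smith normal form yields diagonal entries (1,1,1,1,1,1,1,1,1,1,1,1,1).

∂_3: C_3 → C_2 sends each 3-simplex σ to the alternating sum Σ_i (−1)^i (σ with its i-th vertex removed). For instance
  ∂ABDN = BDN − ADN + ABN − ABD,
  ∂DFGM = FGM − DGM + DFM − DFG.
As a 17×4 matrix over Z this has rank 4, with invariant factors (1,1,1,1).

Reading off H_k = ker ∂_k / im ∂_{k+1}:

  H_0: rank C_0 − rank ∂_1 = 10 − 9 = 1, and the invariant factors of ∂_1 are all 1, so H_0 = Z.

H_0 ≅ Z.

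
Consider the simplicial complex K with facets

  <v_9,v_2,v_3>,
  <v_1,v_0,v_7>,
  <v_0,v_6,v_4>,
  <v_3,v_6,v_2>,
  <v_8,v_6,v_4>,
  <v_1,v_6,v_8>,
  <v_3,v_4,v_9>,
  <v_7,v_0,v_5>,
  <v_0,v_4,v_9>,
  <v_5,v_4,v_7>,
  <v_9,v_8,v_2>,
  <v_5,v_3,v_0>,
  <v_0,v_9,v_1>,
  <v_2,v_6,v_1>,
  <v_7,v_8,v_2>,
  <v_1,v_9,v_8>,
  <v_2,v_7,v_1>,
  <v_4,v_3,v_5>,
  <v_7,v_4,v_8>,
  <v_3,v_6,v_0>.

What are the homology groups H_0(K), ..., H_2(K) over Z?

Fix the vertex order v_0 < v_1 < v_2 < v_3 < v_4 < v_5 < v_6 < v_7 < v_8 < v_9 and write every simplex with vertices in increasing order. Then dim K = 2 and the simplices of K are:

  0-simplices (10): [v_0], [v_1], [v_2], [v_3], [v_4], [v_5], [v_6], [v_7], [v_8], [v_9]
  1-simplices (30): (30 of them)
  2-simplices (20): (20 of them)

Hence C_0 ≅ Z^10, C_1 ≅ Z^30, C_2 ≅ Z^20.

∂_1: C_1 → C_0 sends each edge [p,q] (with p < q) to q − p. For instance
  ∂[v_3,v_4] = [v_4] − [v_3].
This gives a 10×30 integer matrix of rank 9; reducing to Smith normal form yields diagonal entries (1,1,1,1,1,1,1,1,1).

∂_2: C_2 → C_1 maps a triangle to the signed sum of its edges. For instance
  ∂[v_1,v_8,v_9] = [v_8,v_9] − [v_1,v_9] + [v_1,v_8],
  ∂[v_0,v_4,v_9] = [v_4,v_9] − [v_0,v_9] + [v_0,v_4].
This gives a 30×20 integer matrix of rank 20; reducing to Smith normal form yields diagonal entries (1,1,1,1,1,1,1,1,1,1,1,1,1,1,1,1,1,1,1,2).

Computing H_k = (kernel of ∂_k) / (image of ∂_{k+1}):

  H_0: rank C_0 − rank ∂_1 = 10 − 9 = 1, and the invariant factors of ∂_1 are all 1, so H_0 = Z.
  H_1: rank ker ∂_1 − rank ∂_2 = (30 − 9) − 20 = 1, and ∂_2 has invariant factor 2 > 1, so H_1 = Z ⊕ Z/2Z.
  H_2: rank ker ∂_2 − rank ∂_3 = (20 − 20) − 0 = 0, and there is no ∂_3, so H_2 = 0.

H_0 ≅ Z,  H_1 ≅ Z ⊕ Z/2Z,  H_2 = 0.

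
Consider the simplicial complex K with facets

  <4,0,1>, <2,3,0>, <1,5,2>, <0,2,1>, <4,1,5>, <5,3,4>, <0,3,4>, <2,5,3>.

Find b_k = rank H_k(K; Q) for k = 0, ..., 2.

Fix the vertex order 0 < 1 < 2 < 3 < 4 < 5 and write every simplex with vertices in increasing order. Then dim K = 2 and the simplices of K are:

  0-simplices (6): [0], [1], [2], [3], [4], [5]
  1-simplices (12): [0,1], [0,2], [0,3], [0,4], [1,2], [1,4], [1,5], [2,3], [2,5], [3,4], [3,5], [4,5]
  2-simplices (8): [0,1,2], [0,1,4], [0,2,3], [0,3,4], [1,2,5], [1,4,5], [2,3,5], [3,4,5]

Hence C_0 ≅ Z^6, C_1 ≅ Z^12, C_2 ≅ Z^8.

∂_1: C_1 → C_0 is given by ∂[p,q] = [q] − [p].
This gives a 6×12 integer matrix of rank 5; reducing to Smith normal form yields diagonal entries (1,1,1,1,1).

∂_2: C_2 → C_1 sends each 2-simplex [p,q,r] to [q,r] − [p,r] + [p,q]. For instance
  ∂[1,2,5] = [2,5] − [1,5] + [1,2],
  ∂[0,3,4] = [3,4] − [0,4] + [0,3].
This gives a 12×8 integer matrix of rank 7; reducing to Smith normal form yields diagonal entries (1,1,1,1,1,1,1).

Now H_k = ker ∂_k / im ∂_{k+1}, so:

  H_0: rank C_0 − rank ∂_1 = 6 − 5 = 1, and the invariant factors of ∂_1 are all 1, so H_0 = Z.
  H_1: rank ker ∂_1 − rank ∂_2 = (12 − 5) − 7 = 0, and the invariant factors of ∂_2 are all 1, so H_1 = 0.
  H_2: rank ker ∂_2 − rank ∂_3 = (8 − 7) − 0 = 1, and there is no ∂_3, so H_2 = Z.

Hence the Betti numbers are b_0 = 1, b_1 = 0, b_2 = 1.

b_0 = 1, b_1 = 0, b_2 = 1.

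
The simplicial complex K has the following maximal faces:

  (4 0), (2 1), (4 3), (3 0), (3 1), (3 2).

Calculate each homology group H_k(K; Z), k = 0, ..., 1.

Order the vertices as 0 < 1 < 2 < 3 < 4. Listing each simplex with vertices in this order, K has dimension 1 with simplices:

  0-simplices (5): [0], [1], [2], [3], [4]
  1-simplices (6): [0,3], [0,4], [1,2], [1,3], [2,3], [3,4]

Hence C_0 ≅ Z^5, C_1 ≅ Z^6.

Boundary ∂_1: C_1 → C_0 sends each edge [p,q] (with p < q) to q − p. For instance
  ∂[1,3] = [3] − [1].
The resulting 5×6 matrix has rank 4, and its Smith normal form has invariant factors (1,1,1,1).

Computing H_k = (kernel of ∂_k) / (image of ∂_{k+1}):

  H_0: rank C_0 − rank ∂_1 = 5 − 4 = 1, and the invariant factors of ∂_1 are all 1, so H_0 ≅ Z.
  H_1: rank ker ∂_1 − rank ∂_2 = (6 − 4) − 0 = 2, and there is no ∂_2, so H_1 ≅ Z^2.

H_0 ≅ Z,  H_1 ≅ Z^2.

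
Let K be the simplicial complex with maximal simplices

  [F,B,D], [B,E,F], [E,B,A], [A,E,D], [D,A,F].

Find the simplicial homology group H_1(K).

We work with the vertex ordering A < B < D < E < F. The simplices of K, each written with vertices in increasing order, are:

  0-simplices (5): A, B, D, E, F
  1-simplices (10): AB, AD, AE, AF, BD, BE, BF, DE, DF, EF
  2-simplices (5): ABE, ADE, ADF, BDF, BEF

so the chain groups are C_0 ≅ Z^5, C_1 ≅ Z^10, C_2 ≅ Z^5.

∂_1: C_1 → C_0 maps an edge to its endpoints' difference, ∂[p,q] = q − p.
This gives a 5×10 integer matrix of rank 4; reducing to Smith normal form yields diagonal entries (1,1,1,1).

The boundary map ∂_2: C_2 → C_1 maps a triangle to the signed sum of its edges. For instance
  ∂ADE = DE − AE + AD,
  ∂BEF = EF − BF + BE.
The resulting 10×5 matrix has rank 5, and its Smith normal form has invariant factors (1,1,1,1,1).

Now H_k = ker ∂_k / im ∂_{k+1}, so:

  H_1: rank ker ∂_1 − rank ∂_2 = (10 − 4) − 5 = 1, and the invariant factors of ∂_2 are all 1, so H_1 = Z.

(K is a triangulation of the Möbius band.)

H_1 ≅ Z.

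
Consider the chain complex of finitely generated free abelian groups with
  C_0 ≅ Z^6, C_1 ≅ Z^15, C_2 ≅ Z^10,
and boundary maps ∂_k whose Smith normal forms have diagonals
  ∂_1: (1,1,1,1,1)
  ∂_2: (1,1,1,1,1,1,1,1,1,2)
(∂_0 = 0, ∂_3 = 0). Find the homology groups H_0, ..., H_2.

H_0 ≅ Z,  H_1 ≅ Z_2,  H_2 = 0.

H_0: b_0 = 6 − 0 − 5 = 1; torsion from ∂_1 factors > 1: none. So H_0 ≅ Z.
H_1: b_1 = 15 − 5 − 10 = 0; torsion from ∂_2 factors > 1: [2]. So H_1 ≅ Z_2.
H_2: b_2 = 10 − 10 − 0 = 0; torsion from ∂_3 factors > 1: none. So H_2 ≅ 0.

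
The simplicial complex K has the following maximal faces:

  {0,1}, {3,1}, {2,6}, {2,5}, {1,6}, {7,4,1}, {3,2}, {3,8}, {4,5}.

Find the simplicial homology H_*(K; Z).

Take the total order 0 < 1 < 2 < 3 < 4 < 5 < 6 < 7 < 8 on the vertex set. Then K (dimension 2) consists of the simplices:

  0-simplices (9): [0], [1], [2], [3], [4], [5], [6], [7], [8]
  1-simplices (11): [0,1], [1,3], [1,4], [1,6], [1,7], [2,3], [2,5], [2,6], [3,8], [4,5], [4,7]
  2-simplices (1): [1,4,7]

Hence C_0 ≅ Z^9, C_1 ≅ Z^11, C_2 ≅ Z^1.

Boundary ∂_1: C_1 → C_0 sends each edge [p,q] (with p < q) to q − p. For instance
  ∂[3,8] = [8] − [3].
The 9×11 boundary matrix has rank 8 and Smith normal form diag(1,1,1,1,1,1,1,1).

∂_2: C_2 → C_1 sends each 2-simplex [p,q,r] to [q,r] − [p,r] + [p,q]. For instance
  ∂[1,4,7] = [4,7] − [1,7] + [1,4].
This gives a 11×1 integer matrix of rank 1; reducing to Smith normal form yields diagonal entries (1).

Now H_k = ker ∂_k / im ∂_{k+1}, so:

  H_0: rank C_0 − rank ∂_1 = 9 − 8 = 1, and the invariant factors of ∂_1 are all 1, so H_0 = Z.
  H_1: rank ker ∂_1 − rank ∂_2 = (11 − 8) − 1 = 2, and the invariant factors of ∂_2 are all 1, so H_1 = Z^2.
  H_2: rank ker ∂_2 − rank ∂_3 = (1 − 1) − 0 = 0, and there is no ∂_3, so H_2 = 0.

H_0 ≅ Z,  H_1 ≅ Z^2,  H_2 = 0.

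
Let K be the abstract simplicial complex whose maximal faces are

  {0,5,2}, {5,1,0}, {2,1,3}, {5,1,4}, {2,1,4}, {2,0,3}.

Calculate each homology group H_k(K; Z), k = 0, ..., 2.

H_0 ≅ Z,  H_1 ≅ Z,  H_2 = 0.

Order the vertices as 0 < 1 < 2 < 3 < 4 < 5. Listing each simplex with vertices in this order, K has dimension 2 with simplices:

  0-simplices (6): [0], [1], [2], [3], [4], [5]
  1-simplices (12): [0,1], [0,2], [0,3], [0,5], [1,2], [1,3], [1,4], [1,5], [2,3], [2,4], [2,5], [4,5]
  2-simplices (6): [0,1,5], [0,2,3], [0,2,5], [1,2,3], [1,2,4], [1,4,5]

Hence C_0 ≅ Z^6, C_1 ≅ Z^12, C_2 ≅ Z^6.

The boundary map ∂_1: C_1 → C_0 sends each edge [p,q] (with p < q) to q − p. For instance
  ∂[1,5] = [5] − [1].
The resulting 6×12 matrix has rank 5, and its Smith normal form has invariant factors (1,1,1,1,1).

The boundary map ∂_2: C_2 → C_1 acts by ∂[p,q,r] = [q,r] − [p,r] + [p,q]. For instance
  ∂[1,2,4] = [2,4] − [1,4] + [1,2],
  ∂[1,4,5] = [4,5] − [1,5] + [1,4].
As a 12×6 matrix over Z this has rank 6, with invariant factors (1,1,1,1,1,1).

From H_k ≅ ker(∂_k) / im(∂_{k+1}) we obtain:

  H_0: rank C_0 − rank ∂_1 = 6 − 5 = 1, and the invariant factors of ∂_1 are all 1, so H_0 = Z.
  H_1: rank ker ∂_1 − rank ∂_2 = (12 − 5) − 6 = 1, and the invariant factors of ∂_2 are all 1, so H_1 = Z.
  H_2: rank ker ∂_2 − rank ∂_3 = (6 − 6) − 0 = 0, and there is no ∂_3, so H_2 = 0.

(K is a triangulation of the cylinder S^1 x I.)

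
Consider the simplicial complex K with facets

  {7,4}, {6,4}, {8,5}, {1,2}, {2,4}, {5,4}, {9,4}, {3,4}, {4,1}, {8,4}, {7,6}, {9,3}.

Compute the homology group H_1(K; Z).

H_1 ≅ Z^4.

Order the vertices as 1 < 2 < 3 < 4 < 5 < 6 < 7 < 8 < 9. Listing each simplex with vertices in this order, K has dimension 1 with simplices:

  0-simplices (9): [1], [2], [3], [4], [5], [6], [7], [8], [9]
  1-simplices (12): [1,2], [1,4], [2,4], [3,4], [3,9], [4,5], [4,6], [4,7], [4,8], [4,9], [5,8], [6,7]

Hence C_0 ≅ Z^9, C_1 ≅ Z^12.

∂_1: C_1 → C_0 is given by ∂[p,q] = [q] − [p]. For instance
  ∂[2,4] = [4] − [2].
This gives a 9×12 integer matrix of rank 8; reducing to Smith normal form yields diagonal entries (1,1,1,1,1,1,1,1).

Reading off H_k = ker ∂_k / im ∂_{k+1}:

  H_1: rank ker ∂_1 − rank ∂_2 = (12 − 8) − 0 = 4, and there is no ∂_2, so H_1 = Z^4.

(K is a triangulation of a wedge of 4 circles.)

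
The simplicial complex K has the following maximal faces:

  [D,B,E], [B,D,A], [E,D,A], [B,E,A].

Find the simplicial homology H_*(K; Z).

H_0 ≅ Z,  H_1 = 0,  H_2 ≅ Z.

Fix the vertex order A < B < D < E and write every simplex with vertices in increasing order. Then dim K = 2 and the simplices of K are:

  0-simplices (4): A, B, D, E
  1-simplices (6): AB, AD, AE, BD, BE, DE
  2-simplices (4): ABD, ABE, ADE, BDE

Hence C_0 ≅ Z^4, C_1 ≅ Z^6, C_2 ≅ Z^4.

∂_1: C_1 → C_0 maps an edge to its endpoints' difference, ∂[p,q] = q − p.
The 4×6 boundary matrix has rank 3 and Smith normal form diag(1,1,1).

The boundary map ∂_2: C_2 → C_1 sends each 2-simplex [p,q,r] to [q,r] − [p,r] + [p,q]. For instance
  ∂BDE = DE − BE + BD,
  ∂ADE = DE − AE + AD.
As a 6×4 matrix over Z this has rank 3, with invariant factors (1,1,1).

Computing H_k = (kernel of ∂_k) / (image of ∂_{k+1}):

  H_0: rank C_0 − rank ∂_1 = 4 − 3 = 1, and the invariant factors of ∂_1 are all 1, so H_0 ≅ Z.
  H_1: rank ker ∂_1 − rank ∂_2 = (6 − 3) − 3 = 0, and the invariant factors of ∂_2 are all 1, so H_1 ≅ 0.
  H_2: rank ker ∂_2 − rank ∂_3 = (4 − 3) − 0 = 1, and there is no ∂_3, so H_2 ≅ Z.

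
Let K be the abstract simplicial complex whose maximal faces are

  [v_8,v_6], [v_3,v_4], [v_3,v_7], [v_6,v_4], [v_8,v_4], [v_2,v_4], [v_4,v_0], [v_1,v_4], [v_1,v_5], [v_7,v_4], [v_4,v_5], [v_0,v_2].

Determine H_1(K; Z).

We work with the vertex ordering v_0 < v_1 < v_2 < v_3 < v_4 < v_5 < v_6 < v_7 < v_8. The simplices of K, each written with vertices in increasing order, are:

  0-simplices (9): [v_0], [v_1], [v_2], [v_3], [v_4], [v_5], [v_6], [v_7], [v_8]
  1-simplices (12): [v_0,v_2], [v_0,v_4], [v_1,v_4], [v_1,v_5], [v_2,v_4], [v_3,v_4], [v_3,v_7], [v_4,v_5], [v_4,v_6], [v_4,v_7], [v_4,v_8], [v_6,v_8]

Hence C_0 ≅ Z^9, C_1 ≅ Z^12.

∂_1: C_1 → C_0 sends each edge [p,q] (with p < q) to q − p.
The 9×12 boundary matrix has rank 8 and Smith normal form diag(1,1,1,1,1,1,1,1).

Now H_k = ker ∂_k / im ∂_{k+1}, so:

  H_1: rank ker ∂_1 − rank ∂_2 = (12 − 8) − 0 = 4, and there is no ∂_2, so H_1 = Z^4.

(K is a triangulation of a wedge of 4 circles.)

H_1 = Z^4.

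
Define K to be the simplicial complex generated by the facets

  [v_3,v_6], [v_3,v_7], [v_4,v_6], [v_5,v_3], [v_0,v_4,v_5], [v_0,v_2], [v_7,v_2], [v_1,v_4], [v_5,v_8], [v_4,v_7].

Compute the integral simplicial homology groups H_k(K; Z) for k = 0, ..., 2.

We work with the vertex ordering v_0 < v_1 < v_2 < v_3 < v_4 < v_5 < v_6 < v_7 < v_8. The simplices of K, each written with vertices in increasing order, are:

  0-simplices (9): [v_0], [v_1], [v_2], [v_3], [v_4], [v_5], [v_6], [v_7], [v_8]
  1-simplices (12): [v_0,v_2], [v_0,v_4], [v_0,v_5], [v_1,v_4], [v_2,v_7], [v_3,v_5], [v_3,v_6], [v_3,v_7], [v_4,v_5], [v_4,v_6], [v_4,v_7], [v_5,v_8]
  2-simplices (1): [v_0,v_4,v_5]

so the chain groups are C_0 ≅ Z^9, C_1 ≅ Z^12, C_2 ≅ Z^1.

The boundary map ∂_1: C_1 → C_0 is given by ∂[p,q] = [q] − [p]. For instance
  ∂[v_1,v_4] = [v_4] − [v_1].
This gives a 9×12 integer matrix of rank 8; reducing to Smith normal form yields diagonal entries (1,1,1,1,1,1,1,1).

∂_2: C_2 → C_1 acts by ∂[p,q,r] = [q,r] − [p,r] + [p,q]. For instance
  ∂[v_0,v_4,v_5] = [v_4,v_5] − [v_0,v_5] + [v_0,v_4].
As a 12×1 matrix over Z this has rank 1, with invariant factors (1).

Reading off H_k = ker ∂_k / im ∂_{k+1}:

  H_0: rank C_0 − rank ∂_1 = 9 − 8 = 1, and the invariant factors of ∂_1 are all 1, so H_0 ≅ Z.
  H_1: rank ker ∂_1 − rank ∂_2 = (12 − 8) − 1 = 3, and the invariant factors of ∂_2 are all 1, so H_1 ≅ Z^3.
  H_2: rank ker ∂_2 − rank ∂_3 = (1 − 1) − 0 = 0, and there is no ∂_3, so H_2 ≅ 0.

As a check, the Euler characteristic is 9 − 12 + 1 = -2, which agrees with 1 − 3 + 0 = -2.

H_0 ≅ Z,  H_1 ≅ Z^3,  H_2 = 0.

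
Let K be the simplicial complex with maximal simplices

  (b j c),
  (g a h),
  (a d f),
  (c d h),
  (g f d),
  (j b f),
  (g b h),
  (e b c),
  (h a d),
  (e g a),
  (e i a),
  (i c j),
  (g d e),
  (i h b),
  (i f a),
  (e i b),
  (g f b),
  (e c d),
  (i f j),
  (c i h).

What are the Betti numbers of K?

b_0 = 1, b_1 = 1, b_2 = 0.

Order the vertices as a < b < c < d < e < f < g < h < i < j. Listing each simplex with vertices in this order, K has dimension 2 with simplices:

  0-simplices (10): a, b, c, d, e, f, g, h, i, j
  1-simplices (30): ad, ae, af, ag, ah, ai, bc, be, bf, bg, bh, bi, bj, cd, ce, ch, ci, cj, de, df, dg, dh, eg, ei, fg, fi, fj, gh, hi, ij
  2-simplices (20): adf, adh, aeg, aei, afi, agh, bce, bcj, bei, bfg, bfj, bgh, bhi, cde, cdh, chi, cij, deg, dfg, fij

Hence C_0 ≅ Z^10, C_1 ≅ Z^30, C_2 ≅ Z^20.

Boundary ∂_1: C_1 → C_0 sends each edge [p,q] (with p < q) to q − p. For instance
  ∂cd = d − c.
As a 10×30 matrix over Z this has rank 9, with invariant factors (1,1,1,1,1,1,1,1,1).

The boundary map ∂_2: C_2 → C_1 acts by ∂[p,q,r] = [q,r] − [p,r] + [p,q]. For instance
  ∂adf = df − af + ad,
  ∂agh = gh − ah + ag.
The resulting 30×20 matrix has rank 20, and its Smith normal form has invariant factors (1,1,1,1,1,1,1,1,1,1,1,1,1,1,1,1,1,1,1,2).

Reading off H_k = ker ∂_k / im ∂_{k+1}:

  H_0: rank C_0 − rank ∂_1 = 10 − 9 = 1, and the invariant factors of ∂_1 are all 1, so H_0 = Z.
  H_1: rank ker ∂_1 − rank ∂_2 = (30 − 9) − 20 = 1, and ∂_2 has invariant factor 2 > 1, so H_1 = Z ⊕ Z_2.
  H_2: rank ker ∂_2 − rank ∂_3 = (20 − 20) − 0 = 0, and there is no ∂_3, so H_2 = 0.

Hence the Betti numbers are b_0 = 1, b_1 = 1, b_2 = 0.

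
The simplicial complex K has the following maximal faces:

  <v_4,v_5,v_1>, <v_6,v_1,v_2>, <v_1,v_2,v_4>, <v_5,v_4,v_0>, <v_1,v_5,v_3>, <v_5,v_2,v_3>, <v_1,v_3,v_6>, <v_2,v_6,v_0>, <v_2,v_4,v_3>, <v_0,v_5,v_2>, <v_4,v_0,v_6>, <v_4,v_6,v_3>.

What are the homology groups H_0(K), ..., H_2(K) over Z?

H_0 = Z,  H_1 = Z/2Z,  H_2 = 0.

Fix the vertex order v_0 < v_1 < v_2 < v_3 < v_4 < v_5 < v_6 and write every simplex with vertices in increasing order. Then dim K = 2 and the simplices of K are:

  0-simplices (7): [v_0], [v_1], [v_2], [v_3], [v_4], [v_5], [v_6]
  1-simplices (18): (18 of them)
  2-simplices (12): (12 of them)

Hence C_0 ≅ Z^7, C_1 ≅ Z^18, C_2 ≅ Z^12.

∂_1: C_1 → C_0 is given by ∂[p,q] = [q] − [p].
As a 7×18 matrix over Z this has rank 6, with invariant factors (1,1,1,1,1,1).

Boundary ∂_2: C_2 → C_1 maps a triangle to the signed sum of its edges. For instance
  ∂[v_0,v_2,v_6] = [v_2,v_6] − [v_0,v_6] + [v_0,v_2],
  ∂[v_1,v_2,v_4] = [v_2,v_4] − [v_1,v_4] + [v_1,v_2].
The 18×12 boundary matrix has rank 12 and Smith normal form diag(1,1,1,1,1,1,1,1,1,1,1,2).

From H_k ≅ ker(∂_k) / im(∂_{k+1}) we obtain:

  H_0: rank C_0 − rank ∂_1 = 7 − 6 = 1, and the invariant factors of ∂_1 are all 1, so H_0 = Z.
  H_1: rank ker ∂_1 − rank ∂_2 = (18 − 6) − 12 = 0, and ∂_2 has invariant factor 2 > 1, so H_1 = Z/2Z.
  H_2: rank ker ∂_2 − rank ∂_3 = (12 − 12) − 0 = 0, and there is no ∂_3, so H_2 = 0.

As a check, the Euler characteristic is 7 − 18 + 12 = 1, which agrees with 1 − 0 + 0 = 1.
(K is a triangulation of the real projective plane RP^2.)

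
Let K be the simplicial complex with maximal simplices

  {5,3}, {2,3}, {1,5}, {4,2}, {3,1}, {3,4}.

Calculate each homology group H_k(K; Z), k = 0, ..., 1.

H_0 = Z,  H_1 = Z^2.

Fix the vertex order 1 < 2 < 3 < 4 < 5 and write every simplex with vertices in increasing order. Then dim K = 1 and the simplices of K are:

  0-simplices (5): [1], [2], [3], [4], [5]
  1-simplices (6): [1,3], [1,5], [2,3], [2,4], [3,4], [3,5]

so the chain groups are C_0 ≅ Z^5, C_1 ≅ Z^6.

The boundary map ∂_1: C_1 → C_0 is given by ∂[p,q] = [q] − [p]. For instance
  ∂[2,4] = [4] − [2].
The 5×6 boundary matrix has rank 4 and Smith normal form diag(1,1,1,1).

Reading off H_k = ker ∂_k / im ∂_{k+1}:

  H_0: rank C_0 − rank ∂_1 = 5 − 4 = 1, and the invariant factors of ∂_1 are all 1, so H_0 = Z.
  H_1: rank ker ∂_1 − rank ∂_2 = (6 − 4) − 0 = 2, and there is no ∂_2, so H_1 = Z^2.

As a check, the Euler characteristic is 5 − 6 = -1, which agrees with 1 − 2 = -1.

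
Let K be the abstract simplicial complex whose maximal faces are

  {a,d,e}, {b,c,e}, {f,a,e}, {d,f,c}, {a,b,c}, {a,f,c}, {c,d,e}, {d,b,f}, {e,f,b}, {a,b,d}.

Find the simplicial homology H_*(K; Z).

Take the total order a < b < c < d < e < f on the vertex set. Then K (dimension 2) consists of the simplices:

  0-simplices (6): a, b, c, d, e, f
  1-simplices (15): ab, ac, ad, ae, af, bc, bd, be, bf, cd, ce, cf, de, df, ef
  2-simplices (10): abc, abd, acf, ade, aef, bce, bdf, bef, cde, cdf

Hence C_0 ≅ Z^6, C_1 ≅ Z^15, C_2 ≅ Z^10.

The boundary map ∂_1: C_1 → C_0 maps an edge to its endpoints' difference, ∂[p,q] = q − p.
This gives a 6×15 integer matrix of rank 5; reducing to Smith normal form yields diagonal entries (1,1,1,1,1).

Boundary ∂_2: C_2 → C_1 maps a triangle to the signed sum of its edges. For instance
  ∂abc = bc − ac + ab,
  ∂aef = ef − af + ae.
The 15×10 boundary matrix has rank 10 and Smith normal form diag(1,1,1,1,1,1,1,1,1,2).

From H_k ≅ ker(∂_k) / im(∂_{k+1}) we obtain:

  H_0: rank C_0 − rank ∂_1 = 6 − 5 = 1, and the invariant factors of ∂_1 are all 1, so H_0 = Z.
  H_1: rank ker ∂_1 − rank ∂_2 = (15 − 5) − 10 = 0, and ∂_2 has invariant factor 2 > 1, so H_1 = Z/2.
  H_2: rank ker ∂_2 − rank ∂_3 = (10 − 10) − 0 = 0, and there is no ∂_3, so H_2 = 0.

(K is a triangulation of the real projective plane RP^2.)

H_0 = Z,  H_1 = Z/2,  H_2 = 0.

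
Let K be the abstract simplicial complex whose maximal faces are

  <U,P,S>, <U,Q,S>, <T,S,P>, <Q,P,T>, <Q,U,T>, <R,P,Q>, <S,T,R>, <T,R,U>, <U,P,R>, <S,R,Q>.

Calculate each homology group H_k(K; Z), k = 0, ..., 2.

H_0 ≅ Z,  H_1 ≅ Z/2,  H_2 = 0.

Take the total order P < Q < R < S < T < U on the vertex set. Then K (dimension 2) consists of the simplices:

  0-simplices (6): P, Q, R, S, T, U
  1-simplices (15): PQ, PR, PS, PT, PU, QR, QS, QT, QU, RS, RT, RU, ST, SU, TU
  2-simplices (10): PQR, PQT, PRU, PST, PSU, QRS, QSU, QTU, RST, RTU

so the chain groups are C_0 ≅ Z^6, C_1 ≅ Z^15, C_2 ≅ Z^10.

∂_1: C_1 → C_0 is given by ∂[p,q] = [q] − [p]. For instance
  ∂ST = T − S.
This gives a 6×15 integer matrix of rank 5; reducing to Smith normal form yields diagonal entries (1,1,1,1,1).

The boundary map ∂_2: C_2 → C_1 acts by ∂[p,q,r] = [q,r] − [p,r] + [p,q]. For instance
  ∂RST = ST − RT + RS,
  ∂PST = ST − PT + PS.
The resulting 15×10 matrix has rank 10, and its Smith normal form has invariant factors (1,1,1,1,1,1,1,1,1,2).

From H_k ≅ ker(∂_k) / im(∂_{k+1}) we obtain:

  H_0: rank C_0 − rank ∂_1 = 6 − 5 = 1, and the invariant factors of ∂_1 are all 1, so H_0 ≅ Z.
  H_1: rank ker ∂_1 − rank ∂_2 = (15 − 5) − 10 = 0, and ∂_2 has invariant factor 2 > 1, so H_1 ≅ Z/2.
  H_2: rank ker ∂_2 − rank ∂_3 = (10 − 10) − 0 = 0, and there is no ∂_3, so H_2 ≅ 0.

As a check, the Euler characteristic is 6 − 15 + 10 = 1, which agrees with 1 − 0 + 0 = 1.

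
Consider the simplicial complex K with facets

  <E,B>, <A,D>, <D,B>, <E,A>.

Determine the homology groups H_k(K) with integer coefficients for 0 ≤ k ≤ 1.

Order the vertices as A < B < D < E. Listing each simplex with vertices in this order, K has dimension 1 with simplices:

  0-simplices (4): A, B, D, E
  1-simplices (4): AD, AE, BD, BE

Hence C_0 ≅ Z^4, C_1 ≅ Z^4.

The boundary map ∂_1: C_1 → C_0 is given by ∂[p,q] = [q] − [p]. For instance
  ∂BD = D − B.
As a 4×4 matrix over Z this has rank 3, with invariant factors (1,1,1).

From H_k ≅ ker(∂_k) / im(∂_{k+1}) we obtain:

  H_0: rank C_0 − rank ∂_1 = 4 − 3 = 1, and the invariant factors of ∂_1 are all 1, so H_0 = Z.
  H_1: rank ker ∂_1 − rank ∂_2 = (4 − 3) − 0 = 1, and there is no ∂_2, so H_1 = Z.

H_0 = Z,  H_1 = Z.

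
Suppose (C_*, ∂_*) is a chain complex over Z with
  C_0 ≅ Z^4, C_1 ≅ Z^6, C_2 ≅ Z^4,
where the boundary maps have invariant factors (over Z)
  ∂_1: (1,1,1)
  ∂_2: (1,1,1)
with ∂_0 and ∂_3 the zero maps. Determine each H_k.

H_0: b_0 = 4 − 0 − 3 = 1; torsion from ∂_1 factors > 1: none. So H_0 ≅ Z.
H_1: b_1 = 6 − 3 − 3 = 0; torsion from ∂_2 factors > 1: none. So H_1 ≅ 0.
H_2: b_2 = 4 − 3 − 0 = 1; torsion from ∂_3 factors > 1: none. So H_2 ≅ Z.

H_0 ≅ Z,  H_1 = 0,  H_2 ≅ Z.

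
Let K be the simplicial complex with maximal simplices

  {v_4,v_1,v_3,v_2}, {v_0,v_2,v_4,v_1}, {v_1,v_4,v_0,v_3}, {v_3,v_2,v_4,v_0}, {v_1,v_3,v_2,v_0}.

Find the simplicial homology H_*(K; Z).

Order the vertices as v_0 < v_1 < v_2 < v_3 < v_4. Listing each simplex with vertices in this order, K has dimension 3 with simplices:

  0-simplices (5): [v_0], [v_1], [v_2], [v_3], [v_4]
  1-simplices (10): [v_0,v_1], [v_0,v_2], [v_0,v_3], [v_0,v_4], [v_1,v_2], [v_1,v_3], [v_1,v_4], [v_2,v_3], [v_2,v_4], [v_3,v_4]
  2-simplices (10): [v_0,v_1,v_2], [v_0,v_1,v_3], [v_0,v_1,v_4], [v_0,v_2,v_3], [v_0,v_2,v_4], [v_0,v_3,v_4], [v_1,v_2,v_3], [v_1,v_2,v_4], [v_1,v_3,v_4], [v_2,v_3,v_4]
  3-simplices (5): [v_0,v_1,v_2,v_3], [v_0,v_1,v_2,v_4], [v_0,v_1,v_3,v_4], [v_0,v_2,v_3,v_4], [v_1,v_2,v_3,v_4]

so the chain groups are C_0 ≅ Z^5, C_1 ≅ Z^10, C_2 ≅ Z^10, C_3 ≅ Z^5.

Boundary ∂_1: C_1 → C_0 maps an edge to its endpoints' difference, ∂[p,q] = q − p. For instance
  ∂[v_2,v_4] = [v_4] − [v_2].
The 5×10 boundary matrix has rank 4 and Smith normal form diag(1,1,1,1).

Boundary ∂_2: C_2 → C_1 maps a triangle to the signed sum of its edges. For instance
  ∂[v_0,v_1,v_4] = [v_1,v_4] − [v_0,v_4] + [v_0,v_1],
  ∂[v_1,v_2,v_3] = [v_2,v_3] − [v_1,v_3] + [v_1,v_2].
As a 10×10 matrix over Z this has rank 6, with invariant factors (1,1,1,1,1,1).

The boundary map ∂_3: C_3 → C_2 sends each 3-simplex σ to the alternating sum Σ_i (−1)^i (σ with its i-th vertex removed). For instance
  ∂[v_1,v_2,v_3,v_4] = [v_2,v_3,v_4] − [v_1,v_3,v_4] + [v_1,v_2,v_4] − [v_1,v_2,v_3],
  ∂[v_0,v_1,v_3,v_4] = [v_1,v_3,v_4] − [v_0,v_3,v_4] + [v_0,v_1,v_4] − [v_0,v_1,v_3].
The resulting 10×5 matrix has rank 4, and its Smith normal form has invariant factors (1,1,1,1).

From H_k ≅ ker(∂_k) / im(∂_{k+1}) we obtain:

  H_0: rank C_0 − rank ∂_1 = 5 − 4 = 1, and the invariant factors of ∂_1 are all 1, so H_0 ≅ Z.
  H_1: rank ker ∂_1 − rank ∂_2 = (10 − 4) − 6 = 0, and the invariant factors of ∂_2 are all 1, so H_1 ≅ 0.
  H_2: rank ker ∂_2 − rank ∂_3 = (10 − 6) − 4 = 0, and the invariant factors of ∂_3 are all 1, so H_2 ≅ 0.
  H_3: rank ker ∂_3 − rank ∂_4 = (5 − 4) − 0 = 1, and there is no ∂_4, so H_3 ≅ Z.

H_0 ≅ Z,  H_1 = 0,  H_2 = 0,  H_3 ≅ Z.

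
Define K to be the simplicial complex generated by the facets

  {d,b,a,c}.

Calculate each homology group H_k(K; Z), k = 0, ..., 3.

Fix the vertex order a < b < c < d and write every simplex with vertices in increasing order. Then dim K = 3 and the simplices of K are:

  0-simplices (4): a, b, c, d
  1-simplices (6): ab, ac, ad, bc, bd, cd
  2-simplices (4): abc, abd, acd, bcd
  3-simplices (1): abcd

so the chain groups are C_0 ≅ Z^4, C_1 ≅ Z^6, C_2 ≅ Z^4, C_3 ≅ Z^1.

The boundary map ∂_1: C_1 → C_0 sends each edge [p,q] (with p < q) to q − p.
As a 4×6 matrix over Z this has rank 3, with invariant factors (1,1,1).

∂_2: C_2 → C_1 sends each 2-simplex [p,q,r] to [q,r] − [p,r] + [p,q]. For instance
  ∂abc = bc − ac + ab,
  ∂abd = bd − ad + ab.
As a 6×4 matrix over Z this has rank 3, with invariant factors (1,1,1).

The boundary map ∂_3: C_3 → C_2 sends each 3-simplex σ to the alternating sum Σ_i (−1)^i (σ with its i-th vertex removed). For instance
  ∂abcd = bcd − acd + abd − abc.
The resulting 4×1 matrix has rank 1, and its Smith normal form has invariant factors (1).

Computing H_k = (kernel of ∂_k) / (image of ∂_{k+1}):

  H_0: rank C_0 − rank ∂_1 = 4 − 3 = 1, and the invariant factors of ∂_1 are all 1, so H_0 ≅ Z.
  H_1: rank ker ∂_1 − rank ∂_2 = (6 − 3) − 3 = 0, and the invariant factors of ∂_2 are all 1, so H_1 ≅ 0.
  H_2: rank ker ∂_2 − rank ∂_3 = (4 − 3) − 1 = 0, and the invariant factors of ∂_3 are all 1, so H_2 ≅ 0.
  H_3: rank ker ∂_3 − rank ∂_4 = (1 − 1) − 0 = 0, and there is no ∂_4, so H_3 ≅ 0.

As a check, the Euler characteristic is 4 − 6 + 4 − 1 = 1, which agrees with 1 − 0 + 0 − 0 = 1.
(K is a triangulation of the 3-simplex.)

H_0 ≅ Z,  H_1 = 0,  H_2 = 0,  H_3 = 0.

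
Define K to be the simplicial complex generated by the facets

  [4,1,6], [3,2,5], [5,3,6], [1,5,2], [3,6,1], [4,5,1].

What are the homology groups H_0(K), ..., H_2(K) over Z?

H_0 = Z,  H_1 = Z,  H_2 = 0.

We work with the vertex ordering 1 < 2 < 3 < 4 < 5 < 6. The simplices of K, each written with vertices in increasing order, are:

  0-simplices (6): [1], [2], [3], [4], [5], [6]
  1-simplices (12): [1,2], [1,3], [1,4], [1,5], [1,6], [2,3], [2,5], [3,5], [3,6], [4,5], [4,6], [5,6]
  2-simplices (6): [1,2,5], [1,3,6], [1,4,5], [1,4,6], [2,3,5], [3,5,6]

so the chain groups are C_0 ≅ Z^6, C_1 ≅ Z^12, C_2 ≅ Z^6.

∂_1: C_1 → C_0 maps an edge to its endpoints' difference, ∂[p,q] = q − p.
The 6×12 boundary matrix has rank 5 and Smith normal form diag(1,1,1,1,1).

The boundary map ∂_2: C_2 → C_1 acts by ∂[p,q,r] = [q,r] − [p,r] + [p,q]. For instance
  ∂[1,3,6] = [3,6] − [1,6] + [1,3],
  ∂[2,3,5] = [3,5] − [2,5] + [2,3].
As a 12×6 matrix over Z this has rank 6, with invariant factors (1,1,1,1,1,1).

Now H_k = ker ∂_k / im ∂_{k+1}, so:

  H_0: rank C_0 − rank ∂_1 = 6 − 5 = 1, and the invariant factors of ∂_1 are all 1, so H_0 = Z.
  H_1: rank ker ∂_1 − rank ∂_2 = (12 − 5) − 6 = 1, and the invariant factors of ∂_2 are all 1, so H_1 = Z.
  H_2: rank ker ∂_2 − rank ∂_3 = (6 − 6) − 0 = 0, and there is no ∂_3, so H_2 = 0.

(K is a triangulation of the cylinder S^1 x I.)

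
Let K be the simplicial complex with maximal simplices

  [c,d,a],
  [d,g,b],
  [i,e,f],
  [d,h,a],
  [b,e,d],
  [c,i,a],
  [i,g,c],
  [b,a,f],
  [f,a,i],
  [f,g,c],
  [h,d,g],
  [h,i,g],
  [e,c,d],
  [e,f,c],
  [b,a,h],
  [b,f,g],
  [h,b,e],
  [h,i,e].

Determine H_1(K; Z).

We work with the vertex ordering a < b < c < d < e < f < g < h < i. The simplices of K, each written with vertices in increasing order, are:

  0-simplices (9): a, b, c, d, e, f, g, h, i
  1-simplices (27): ab, ac, ad, af, ah, ai, bd, be, bf, bg, bh, cd, ce, cf, cg, ci, de, dg, dh, ef, eh, ei, fg, fi, gh, gi, hi
  2-simplices (18): abf, abh, acd, aci, adh, afi, bde, bdg, beh, bfg, cde, cef, cfg, cgi, dgh, efi, ehi, ghi

Hence C_0 ≅ Z^9, C_1 ≅ Z^27, C_2 ≅ Z^18.

∂_1: C_1 → C_0 maps an edge to its endpoints' difference, ∂[p,q] = q − p. For instance
  ∂cf = f − c.
The 9×27 boundary matrix has rank 8 and Smith normal form diag(1,1,1,1,1,1,1,1).

The boundary map ∂_2: C_2 → C_1 sends each 2-simplex [p,q,r] to [q,r] − [p,r] + [p,q]. For instance
  ∂ehi = hi − ei + eh,
  ∂acd = cd − ad + ac.
The 27×18 boundary matrix has rank 18 and Smith normal form diag(1,1,1,1,1,1,1,1,1,1,1,1,1,1,1,1,1,2).

Computing H_k = (kernel of ∂_k) / (image of ∂_{k+1}):

  H_1: rank ker ∂_1 − rank ∂_2 = (27 − 8) − 18 = 1, and ∂_2 has invariant factor 2 > 1, so H_1 = Z ⊕ Z/2.

(K is a triangulation of the Klein bottle.)

H_1 = Z ⊕ Z/2.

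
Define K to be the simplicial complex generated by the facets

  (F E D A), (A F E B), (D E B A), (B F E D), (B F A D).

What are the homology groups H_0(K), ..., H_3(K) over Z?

H_0 ≅ Z,  H_1 = 0,  H_2 = 0,  H_3 ≅ Z.

Fix the vertex order A < B < D < E < F and write every simplex with vertices in increasing order. Then dim K = 3 and the simplices of K are:

  0-simplices (5): A, B, D, E, F
  1-simplices (10): AB, AD, AE, AF, BD, BE, BF, DE, DF, EF
  2-simplices (10): ABD, ABE, ABF, ADE, ADF, AEF, BDE, BDF, BEF, DEF
  3-simplices (5): ABDE, ABDF, ABEF, ADEF, BDEF

so the chain groups are C_0 ≅ Z^5, C_1 ≅ Z^10, C_2 ≅ Z^10, C_3 ≅ Z^5.

∂_1: C_1 → C_0 sends each edge [p,q] (with p < q) to q − p.
The resulting 5×10 matrix has rank 4, and its Smith normal form has invariant factors (1,1,1,1).

The boundary map ∂_2: C_2 → C_1 acts by ∂[p,q,r] = [q,r] − [p,r] + [p,q]. For instance
  ∂BDE = DE − BE + BD,
  ∂ADE = DE − AE + AD.
The resulting 10×10 matrix has rank 6, and its Smith normal form has invariant factors (1,1,1,1,1,1).

∂_3: C_3 → C_2 sends each 3-simplex σ to the alternating sum Σ_i (−1)^i (σ with its i-th vertex removed). For instance
  ∂BDEF = DEF − BEF + BDF − BDE,
  ∂ADEF = DEF − AEF + ADF − ADE.
As a 10×5 matrix over Z this has rank 4, with invariant factors (1,1,1,1).

Computing H_k = (kernel of ∂_k) / (image of ∂_{k+1}):

  H_0: rank C_0 − rank ∂_1 = 5 − 4 = 1, and the invariant factors of ∂_1 are all 1, so H_0 ≅ Z.
  H_1: rank ker ∂_1 − rank ∂_2 = (10 − 4) − 6 = 0, and the invariant factors of ∂_2 are all 1, so H_1 ≅ 0.
  H_2: rank ker ∂_2 − rank ∂_3 = (10 − 6) − 4 = 0, and the invariant factors of ∂_3 are all 1, so H_2 ≅ 0.
  H_3: rank ker ∂_3 − rank ∂_4 = (5 − 4) − 0 = 1, and there is no ∂_4, so H_3 ≅ Z.

As a check, the Euler characteristic is 5 − 10 + 10 − 5 = 0, which agrees with 1 − 0 + 0 − 1 = 0.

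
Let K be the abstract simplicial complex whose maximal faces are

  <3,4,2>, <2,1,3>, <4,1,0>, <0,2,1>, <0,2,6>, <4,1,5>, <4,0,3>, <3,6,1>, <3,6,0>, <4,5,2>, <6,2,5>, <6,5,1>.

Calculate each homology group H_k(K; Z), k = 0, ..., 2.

H_0 ≅ Z,  H_1 ≅ Z/2,  H_2 = 0.

Order the vertices as 0 < 1 < 2 < 3 < 4 < 5 < 6. Listing each simplex with vertices in this order, K has dimension 2 with simplices:

  0-simplices (7): [0], [1], [2], [3], [4], [5], [6]
  1-simplices (18): [0,1], [0,2], [0,3], [0,4], [0,6], [1,2], [1,3], [1,4], [1,5], [1,6], [2,3], [2,4], [2,5], [2,6], [3,4], [3,6], [4,5], [5,6]
  2-simplices (12): [0,1,2], [0,1,4], [0,2,6], [0,3,4], [0,3,6], [1,2,3], [1,3,6], [1,4,5], [1,5,6], [2,3,4], [2,4,5], [2,5,6]

Hence C_0 ≅ Z^7, C_1 ≅ Z^18, C_2 ≅ Z^12.

∂_1: C_1 → C_0 sends each edge [p,q] (with p < q) to q − p.
This gives a 7×18 integer matrix of rank 6; reducing to Smith normal form yields diagonal entries (1,1,1,1,1,1).

Boundary ∂_2: C_2 → C_1 sends each 2-simplex [p,q,r] to [q,r] − [p,r] + [p,q]. For instance
  ∂[1,3,6] = [3,6] − [1,6] + [1,3],
  ∂[0,1,2] = [1,2] − [0,2] + [0,1].
As a 18×12 matrix over Z this has rank 12, with invariant factors (1,1,1,1,1,1,1,1,1,1,1,2).

Computing H_k = (kernel of ∂_k) / (image of ∂_{k+1}):

  H_0: rank C_0 − rank ∂_1 = 7 − 6 = 1, and the invariant factors of ∂_1 are all 1, so H_0 ≅ Z.
  H_1: rank ker ∂_1 − rank ∂_2 = (18 − 6) − 12 = 0, and ∂_2 has invariant factor 2 > 1, so H_1 ≅ Z/2.
  H_2: rank ker ∂_2 − rank ∂_3 = (12 − 12) − 0 = 0, and there is no ∂_3, so H_2 ≅ 0.

As a check, the Euler characteristic is 7 − 18 + 12 = 1, which agrees with 1 − 0 + 0 = 1.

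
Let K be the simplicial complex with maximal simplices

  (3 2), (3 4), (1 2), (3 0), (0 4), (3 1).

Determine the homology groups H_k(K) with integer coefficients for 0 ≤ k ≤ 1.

K has 5 vertices, 6 edges.
rank ∂_0 = 0, rank ∂_1 = 4 ⇒ b_0 = 5 − 0 − 4 = 1; all invariant factors of ∂_1 are 1 so no torsion. So H_0 ≅ Z.
rank ∂_1 = 4, rank ∂_2 = 0 ⇒ b_1 = 6 − 4 − 0 = 2. So H_1 ≅ Z^2.

H_0 = Z,  H_1 = Z^2.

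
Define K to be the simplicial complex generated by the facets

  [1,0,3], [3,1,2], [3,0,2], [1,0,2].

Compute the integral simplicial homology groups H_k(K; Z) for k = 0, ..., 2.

H_0 = Z,  H_1 = 0,  H_2 = Z.

Order the vertices as 0 < 1 < 2 < 3. Listing each simplex with vertices in this order, K has dimension 2 with simplices:

  0-simplices (4): [0], [1], [2], [3]
  1-simplices (6): [0,1], [0,2], [0,3], [1,2], [1,3], [2,3]
  2-simplices (4): [0,1,2], [0,1,3], [0,2,3], [1,2,3]

so the chain groups are C_0 ≅ Z^4, C_1 ≅ Z^6, C_2 ≅ Z^4.

∂_1: C_1 → C_0 sends each edge [p,q] (with p < q) to q − p. For instance
  ∂[0,3] = [3] − [0].
As a 4×6 matrix over Z this has rank 3, with invariant factors (1,1,1).

Boundary ∂_2: C_2 → C_1 maps a triangle to the signed sum of its edges. For instance
  ∂[0,1,3] = [1,3] − [0,3] + [0,1],
  ∂[1,2,3] = [2,3] − [1,3] + [1,2].
As a 6×4 matrix over Z this has rank 3, with invariant factors (1,1,1).

Now H_k = ker ∂_k / im ∂_{k+1}, so:

  H_0: rank C_0 − rank ∂_1 = 4 − 3 = 1, and the invariant factors of ∂_1 are all 1, so H_0 ≅ Z.
  H_1: rank ker ∂_1 − rank ∂_2 = (6 − 3) − 3 = 0, and the invariant factors of ∂_2 are all 1, so H_1 ≅ 0.
  H_2: rank ker ∂_2 − rank ∂_3 = (4 − 3) − 0 = 1, and there is no ∂_3, so H_2 ≅ Z.

As a check, the Euler characteristic is 4 − 6 + 4 = 2, which agrees with 1 − 0 + 1 = 2.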